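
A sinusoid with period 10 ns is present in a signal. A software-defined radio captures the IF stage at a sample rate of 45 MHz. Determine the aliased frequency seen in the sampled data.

T = 10 ns → f = 1/T = 100 MHz.
100 MHz mod fs = 10 MHz.
10 MHz ≤ fs/2 = 22.5 MHz, appears at 10 MHz.

10 MHz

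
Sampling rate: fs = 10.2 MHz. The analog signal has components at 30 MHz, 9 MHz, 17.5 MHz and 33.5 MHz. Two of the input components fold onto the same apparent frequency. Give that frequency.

fs/2 = 5.1 MHz.
30 MHz mod fs = 9.6 MHz.
9.6 MHz > fs/2 = 5.1 MHz, folds to fs − 9.6 MHz = 0.6 MHz.
9 MHz > fs/2 = 5.1 MHz, folds to fs − 9 MHz = 1.2 MHz.
17.5 MHz mod fs = 7.3 MHz.
7.3 MHz > fs/2 = 5.1 MHz, folds to fs − 7.3 MHz = 2.9 MHz.
33.5 MHz mod fs = 2.9 MHz.
2.9 MHz ≤ fs/2 = 5.1 MHz, appears at 2.9 MHz.
17.5 MHz and 33.5 MHz both map to 2.9 MHz.

2.9 MHz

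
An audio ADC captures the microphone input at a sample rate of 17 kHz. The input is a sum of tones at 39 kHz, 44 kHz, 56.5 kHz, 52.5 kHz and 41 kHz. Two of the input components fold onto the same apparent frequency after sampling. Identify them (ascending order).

41 kHz, 44 kHz

fs/2 = 8.5 kHz.
39 kHz mod fs = 5 kHz.
5 kHz ≤ fs/2 = 8.5 kHz, appears at 5 kHz.
44 kHz mod fs = 10 kHz.
10 kHz > fs/2 = 8.5 kHz, folds to fs − 10 kHz = 7 kHz.
56.5 kHz mod fs = 5.5 kHz.
5.5 kHz ≤ fs/2 = 8.5 kHz, appears at 5.5 kHz.
52.5 kHz mod fs = 1.5 kHz.
1.5 kHz ≤ fs/2 = 8.5 kHz, appears at 1.5 kHz.
41 kHz mod fs = 7 kHz.
7 kHz ≤ fs/2 = 8.5 kHz, appears at 7 kHz.
41 kHz and 44 kHz both map to 7 kHz.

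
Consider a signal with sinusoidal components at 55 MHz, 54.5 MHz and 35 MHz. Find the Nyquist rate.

110 MHz

Highest-frequency component: 55 MHz.
Nyquist rate = 2 × 55 MHz = 110 MHz.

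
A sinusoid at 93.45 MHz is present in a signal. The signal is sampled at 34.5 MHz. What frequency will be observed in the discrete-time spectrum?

93.45 MHz mod fs = 24.45 MHz.
24.45 MHz > fs/2 = 17.25 MHz, folds to fs − 24.45 MHz = 10.05 MHz.

10.05 MHz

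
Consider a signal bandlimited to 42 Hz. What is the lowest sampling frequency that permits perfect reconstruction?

Nyquist rate = 2 × 42 Hz = 84 Hz.

84 Hz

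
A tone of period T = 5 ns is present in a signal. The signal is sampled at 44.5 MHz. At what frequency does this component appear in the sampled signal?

22 MHz

T = 5 ns → f = 1/T = 200 MHz.
200 MHz mod fs = 22 MHz.
22 MHz ≤ fs/2 = 22.25 MHz, appears at 22 MHz.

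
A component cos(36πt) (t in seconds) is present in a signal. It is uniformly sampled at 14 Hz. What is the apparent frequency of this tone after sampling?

4 Hz

ω = 36π rad/s → f = ω/(2π) = 18 Hz.
18 Hz mod fs = 4 Hz.
4 Hz ≤ fs/2 = 7 Hz, appears at 4 Hz.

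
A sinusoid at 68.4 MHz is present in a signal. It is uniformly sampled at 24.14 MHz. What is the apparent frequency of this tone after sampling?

68.4 MHz mod fs = 20.12 MHz.
20.12 MHz > fs/2 = 12.07 MHz, folds to fs − 20.12 MHz = 4.02 MHz.

4.02 MHz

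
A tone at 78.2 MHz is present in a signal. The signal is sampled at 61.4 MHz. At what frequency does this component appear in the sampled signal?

16.8 MHz

78.2 MHz mod fs = 16.8 MHz.
16.8 MHz ≤ fs/2 = 30.7 MHz, appears at 16.8 MHz.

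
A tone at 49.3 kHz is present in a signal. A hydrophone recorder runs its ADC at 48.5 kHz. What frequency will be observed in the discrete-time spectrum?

0.8 kHz

49.3 kHz mod fs = 0.8 kHz.
0.8 kHz ≤ fs/2 = 24.25 kHz, appears at 0.8 kHz.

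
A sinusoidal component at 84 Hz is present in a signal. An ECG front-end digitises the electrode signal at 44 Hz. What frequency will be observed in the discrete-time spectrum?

84 Hz mod fs = 40 Hz.
40 Hz > fs/2 = 22 Hz, folds to fs − 40 Hz = 4 Hz.

4 Hz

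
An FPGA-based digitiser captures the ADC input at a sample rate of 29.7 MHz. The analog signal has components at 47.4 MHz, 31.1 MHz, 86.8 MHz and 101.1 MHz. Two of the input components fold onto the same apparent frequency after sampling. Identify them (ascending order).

fs/2 = 14.85 MHz.
47.4 MHz mod fs = 17.7 MHz.
17.7 MHz > fs/2 = 14.85 MHz, folds to fs − 17.7 MHz = 12 MHz.
31.1 MHz mod fs = 1.4 MHz.
1.4 MHz ≤ fs/2 = 14.85 MHz, appears at 1.4 MHz.
86.8 MHz mod fs = 27.4 MHz.
27.4 MHz > fs/2 = 14.85 MHz, folds to fs − 27.4 MHz = 2.3 MHz.
101.1 MHz mod fs = 12 MHz.
12 MHz ≤ fs/2 = 14.85 MHz, appears at 12 MHz.
47.4 MHz and 101.1 MHz both map to 12 MHz.

47.4 MHz, 101.1 MHz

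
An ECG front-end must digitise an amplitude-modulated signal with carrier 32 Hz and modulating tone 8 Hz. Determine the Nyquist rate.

80 Hz

AM sidebands sit at fc ± fm = 24 Hz and 40 Hz.
Highest-frequency component: 40 Hz.
Nyquist rate = 2 × 40 Hz = 80 Hz.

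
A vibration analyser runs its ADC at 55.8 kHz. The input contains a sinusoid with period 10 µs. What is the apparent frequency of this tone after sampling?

T = 10 µs → f = 1/T = 100 kHz.
100 kHz mod fs = 44.2 kHz.
44.2 kHz > fs/2 = 27.9 kHz, folds to fs − 44.2 kHz = 11.6 kHz.

11.6 kHz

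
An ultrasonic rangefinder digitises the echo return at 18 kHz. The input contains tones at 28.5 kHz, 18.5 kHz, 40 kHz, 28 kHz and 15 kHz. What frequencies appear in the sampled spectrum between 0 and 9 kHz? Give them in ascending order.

fs/2 = 9 kHz.
28.5 kHz mod fs = 10.5 kHz.
10.5 kHz > fs/2 = 9 kHz, folds to fs − 10.5 kHz = 7.5 kHz.
18.5 kHz mod fs = 0.5 kHz.
0.5 kHz ≤ fs/2 = 9 kHz, appears at 0.5 kHz.
40 kHz mod fs = 4 kHz.
4 kHz ≤ fs/2 = 9 kHz, appears at 4 kHz.
28 kHz mod fs = 10 kHz.
10 kHz > fs/2 = 9 kHz, folds to fs − 10 kHz = 8 kHz.
15 kHz > fs/2 = 9 kHz, folds to fs − 15 kHz = 3 kHz.
Distinct values: {0.5 kHz, 3 kHz, 4 kHz, 7.5 kHz, 8 kHz}.

0.5 kHz, 3 kHz, 4 kHz, 7.5 kHz, 8 kHz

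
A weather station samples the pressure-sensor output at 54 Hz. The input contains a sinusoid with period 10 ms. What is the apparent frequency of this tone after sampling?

T = 10 ms → f = 1/T = 100 Hz.
100 Hz mod fs = 46 Hz.
46 Hz > fs/2 = 27 Hz, folds to fs − 46 Hz = 8 Hz.

8 Hz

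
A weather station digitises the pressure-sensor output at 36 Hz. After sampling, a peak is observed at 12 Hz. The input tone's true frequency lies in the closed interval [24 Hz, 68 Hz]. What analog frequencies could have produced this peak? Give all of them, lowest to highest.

Frequencies that alias to 12 Hz are k·fs ± 12 Hz for integer k ≥ 0.
k=0: 12 Hz.
k=1: 24 Hz, 48 Hz.
k=2: 60 Hz, 84 Hz.
k=3: 96 Hz, 120 Hz.
Within [24 Hz, 68 Hz]: 24 Hz, 48 Hz, 60 Hz.

24 Hz, 48 Hz, 60 Hz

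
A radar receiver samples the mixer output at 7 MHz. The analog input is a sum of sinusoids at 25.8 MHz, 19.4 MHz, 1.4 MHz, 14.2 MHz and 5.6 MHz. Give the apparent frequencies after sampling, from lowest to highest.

0.2 MHz, 1.4 MHz, 1.6 MHz, 2.2 MHz

fs/2 = 3.5 MHz.
25.8 MHz mod fs = 4.8 MHz.
4.8 MHz > fs/2 = 3.5 MHz, folds to fs − 4.8 MHz = 2.2 MHz.
19.4 MHz mod fs = 5.4 MHz.
5.4 MHz > fs/2 = 3.5 MHz, folds to fs − 5.4 MHz = 1.6 MHz.
1.4 MHz ≤ fs/2 = 3.5 MHz, passes unchanged.
14.2 MHz mod fs = 0.2 MHz.
0.2 MHz ≤ fs/2 = 3.5 MHz, appears at 0.2 MHz.
5.6 MHz > fs/2 = 3.5 MHz, folds to fs − 5.6 MHz = 1.4 MHz.
Distinct values: {0.2 MHz, 1.4 MHz, 1.6 MHz, 2.2 MHz}.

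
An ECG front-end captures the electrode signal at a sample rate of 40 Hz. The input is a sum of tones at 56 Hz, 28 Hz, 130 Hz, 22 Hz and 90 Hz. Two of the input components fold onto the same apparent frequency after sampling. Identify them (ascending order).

fs/2 = 20 Hz.
56 Hz mod fs = 16 Hz.
16 Hz ≤ fs/2 = 20 Hz, appears at 16 Hz.
28 Hz > fs/2 = 20 Hz, folds to fs − 28 Hz = 12 Hz.
130 Hz mod fs = 10 Hz.
10 Hz ≤ fs/2 = 20 Hz, appears at 10 Hz.
22 Hz > fs/2 = 20 Hz, folds to fs − 22 Hz = 18 Hz.
90 Hz mod fs = 10 Hz.
10 Hz ≤ fs/2 = 20 Hz, appears at 10 Hz.
90 Hz and 130 Hz both map to 10 Hz.

90 Hz, 130 Hz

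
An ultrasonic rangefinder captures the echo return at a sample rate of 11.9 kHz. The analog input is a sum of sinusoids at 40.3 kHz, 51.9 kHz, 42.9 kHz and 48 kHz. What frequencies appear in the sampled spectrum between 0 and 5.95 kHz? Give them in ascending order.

fs/2 = 5.95 kHz.
40.3 kHz mod fs = 4.6 kHz.
4.6 kHz ≤ fs/2 = 5.95 kHz, appears at 4.6 kHz.
51.9 kHz mod fs = 4.3 kHz.
4.3 kHz ≤ fs/2 = 5.95 kHz, appears at 4.3 kHz.
42.9 kHz mod fs = 7.2 kHz.
7.2 kHz > fs/2 = 5.95 kHz, folds to fs − 7.2 kHz = 4.7 kHz.
48 kHz mod fs = 0.4 kHz.
0.4 kHz ≤ fs/2 = 5.95 kHz, appears at 0.4 kHz.
Distinct values: {0.4 kHz, 4.3 kHz, 4.6 kHz, 4.7 kHz}.

0.4 kHz, 4.3 kHz, 4.6 kHz, 4.7 kHz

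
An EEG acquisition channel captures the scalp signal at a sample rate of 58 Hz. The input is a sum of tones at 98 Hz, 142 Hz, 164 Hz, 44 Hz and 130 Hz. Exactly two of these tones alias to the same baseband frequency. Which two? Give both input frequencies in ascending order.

fs/2 = 29 Hz.
98 Hz mod fs = 40 Hz.
40 Hz > fs/2 = 29 Hz, folds to fs − 40 Hz = 18 Hz.
142 Hz mod fs = 26 Hz.
26 Hz ≤ fs/2 = 29 Hz, appears at 26 Hz.
164 Hz mod fs = 48 Hz.
48 Hz > fs/2 = 29 Hz, folds to fs − 48 Hz = 10 Hz.
44 Hz > fs/2 = 29 Hz, folds to fs − 44 Hz = 14 Hz.
130 Hz mod fs = 14 Hz.
14 Hz ≤ fs/2 = 29 Hz, appears at 14 Hz.
44 Hz and 130 Hz both map to 14 Hz.

44 Hz, 130 Hz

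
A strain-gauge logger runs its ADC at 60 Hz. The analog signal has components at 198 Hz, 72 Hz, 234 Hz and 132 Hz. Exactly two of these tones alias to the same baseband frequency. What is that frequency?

fs/2 = 30 Hz.
198 Hz mod fs = 18 Hz.
18 Hz ≤ fs/2 = 30 Hz, appears at 18 Hz.
72 Hz mod fs = 12 Hz.
12 Hz ≤ fs/2 = 30 Hz, appears at 12 Hz.
234 Hz mod fs = 54 Hz.
54 Hz > fs/2 = 30 Hz, folds to fs − 54 Hz = 6 Hz.
132 Hz mod fs = 12 Hz.
12 Hz ≤ fs/2 = 30 Hz, appears at 12 Hz.
72 Hz and 132 Hz both map to 12 Hz.

12 Hz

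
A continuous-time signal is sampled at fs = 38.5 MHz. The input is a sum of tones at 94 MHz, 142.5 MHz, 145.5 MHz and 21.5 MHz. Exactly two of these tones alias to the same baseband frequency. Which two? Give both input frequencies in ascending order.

21.5 MHz, 94 MHz

fs/2 = 19.25 MHz.
94 MHz mod fs = 17 MHz.
17 MHz ≤ fs/2 = 19.25 MHz, appears at 17 MHz.
142.5 MHz mod fs = 27 MHz.
27 MHz > fs/2 = 19.25 MHz, folds to fs − 27 MHz = 11.5 MHz.
145.5 MHz mod fs = 30 MHz.
30 MHz > fs/2 = 19.25 MHz, folds to fs − 30 MHz = 8.5 MHz.
21.5 MHz > fs/2 = 19.25 MHz, folds to fs − 21.5 MHz = 17 MHz.
21.5 MHz and 94 MHz both map to 17 MHz.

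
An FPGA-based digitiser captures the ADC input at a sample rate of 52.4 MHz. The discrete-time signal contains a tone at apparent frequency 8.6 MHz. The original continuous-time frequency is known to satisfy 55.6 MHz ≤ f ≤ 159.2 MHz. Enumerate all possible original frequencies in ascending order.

Frequencies that alias to 8.6 MHz are k·fs ± 8.6 MHz for integer k ≥ 0.
k=0: 8.6 MHz.
k=1: 43.8 MHz, 61 MHz.
k=2: 96.2 MHz, 113.4 MHz.
k=3: 148.6 MHz, 165.8 MHz.
k=4: 201 MHz, 218.2 MHz.
Within [55.6 MHz, 159.2 MHz]: 61 MHz, 96.2 MHz, 113.4 MHz, 148.6 MHz.

61 MHz, 96.2 MHz, 113.4 MHz, 148.6 MHz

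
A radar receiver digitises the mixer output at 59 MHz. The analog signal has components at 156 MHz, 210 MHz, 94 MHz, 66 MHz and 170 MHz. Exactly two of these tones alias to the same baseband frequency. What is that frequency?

7 MHz

fs/2 = 29.5 MHz.
156 MHz mod fs = 38 MHz.
38 MHz > fs/2 = 29.5 MHz, folds to fs − 38 MHz = 21 MHz.
210 MHz mod fs = 33 MHz.
33 MHz > fs/2 = 29.5 MHz, folds to fs − 33 MHz = 26 MHz.
94 MHz mod fs = 35 MHz.
35 MHz > fs/2 = 29.5 MHz, folds to fs − 35 MHz = 24 MHz.
66 MHz mod fs = 7 MHz.
7 MHz ≤ fs/2 = 29.5 MHz, appears at 7 MHz.
170 MHz mod fs = 52 MHz.
52 MHz > fs/2 = 29.5 MHz, folds to fs − 52 MHz = 7 MHz.
66 MHz and 170 MHz both map to 7 MHz.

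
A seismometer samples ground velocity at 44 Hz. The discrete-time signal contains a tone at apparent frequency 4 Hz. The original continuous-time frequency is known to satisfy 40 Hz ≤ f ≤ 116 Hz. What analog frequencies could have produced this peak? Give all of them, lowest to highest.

40 Hz, 48 Hz, 84 Hz, 92 Hz

Frequencies that alias to 4 Hz are k·fs ± 4 Hz for integer k ≥ 0.
k=0: 4 Hz.
k=1: 40 Hz, 48 Hz.
k=2: 84 Hz, 92 Hz.
k=3: 128 Hz, 136 Hz.
Within [40 Hz, 116 Hz]: 40 Hz, 48 Hz, 84 Hz, 92 Hz.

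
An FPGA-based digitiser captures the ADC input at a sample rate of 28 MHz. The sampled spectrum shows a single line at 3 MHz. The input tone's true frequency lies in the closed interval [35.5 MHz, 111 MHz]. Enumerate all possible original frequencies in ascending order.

Frequencies that alias to 3 MHz are k·fs ± 3 MHz for integer k ≥ 0.
k=0: 3 MHz.
k=1: 25 MHz, 31 MHz.
k=2: 53 MHz, 59 MHz.
k=3: 81 MHz, 87 MHz.
k=4: 109 MHz, 115 MHz.
k=5: 137 MHz, 143 MHz.
Within [35.5 MHz, 111 MHz]: 53 MHz, 59 MHz, 81 MHz, 87 MHz, 109 MHz.

53 MHz, 59 MHz, 81 MHz, 87 MHz, 109 MHz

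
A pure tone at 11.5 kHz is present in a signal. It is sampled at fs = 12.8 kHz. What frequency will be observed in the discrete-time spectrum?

1.3 kHz

11.5 kHz > fs/2 = 6.4 kHz, folds to fs − 11.5 kHz = 1.3 kHz.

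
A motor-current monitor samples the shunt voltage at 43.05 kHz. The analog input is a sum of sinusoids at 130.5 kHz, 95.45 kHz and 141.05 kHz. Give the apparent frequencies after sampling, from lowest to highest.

1.35 kHz, 9.35 kHz, 11.9 kHz

fs/2 = 21.525 kHz.
130.5 kHz mod fs = 1.35 kHz.
1.35 kHz ≤ fs/2 = 21.525 kHz, appears at 1.35 kHz.
95.45 kHz mod fs = 9.35 kHz.
9.35 kHz ≤ fs/2 = 21.525 kHz, appears at 9.35 kHz.
141.05 kHz mod fs = 11.9 kHz.
11.9 kHz ≤ fs/2 = 21.525 kHz, appears at 11.9 kHz.
Distinct values: {1.35 kHz, 9.35 kHz, 11.9 kHz}.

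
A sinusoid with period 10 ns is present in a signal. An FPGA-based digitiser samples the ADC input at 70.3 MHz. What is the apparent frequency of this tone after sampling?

T = 10 ns → f = 1/T = 100 MHz.
100 MHz mod fs = 29.7 MHz.
29.7 MHz ≤ fs/2 = 35.15 MHz, appears at 29.7 MHz.

29.7 MHz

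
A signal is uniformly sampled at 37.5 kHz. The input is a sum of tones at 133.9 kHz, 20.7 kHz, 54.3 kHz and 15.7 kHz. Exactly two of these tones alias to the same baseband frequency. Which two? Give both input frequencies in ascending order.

20.7 kHz, 54.3 kHz

fs/2 = 18.75 kHz.
133.9 kHz mod fs = 21.4 kHz.
21.4 kHz > fs/2 = 18.75 kHz, folds to fs − 21.4 kHz = 16.1 kHz.
20.7 kHz > fs/2 = 18.75 kHz, folds to fs − 20.7 kHz = 16.8 kHz.
54.3 kHz mod fs = 16.8 kHz.
16.8 kHz ≤ fs/2 = 18.75 kHz, appears at 16.8 kHz.
15.7 kHz ≤ fs/2 = 18.75 kHz, passes unchanged.
20.7 kHz and 54.3 kHz both map to 16.8 kHz.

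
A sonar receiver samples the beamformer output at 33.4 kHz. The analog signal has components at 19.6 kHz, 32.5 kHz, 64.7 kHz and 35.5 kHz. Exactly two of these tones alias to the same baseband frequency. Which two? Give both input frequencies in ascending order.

35.5 kHz, 64.7 kHz

fs/2 = 16.7 kHz.
19.6 kHz > fs/2 = 16.7 kHz, folds to fs − 19.6 kHz = 13.8 kHz.
32.5 kHz > fs/2 = 16.7 kHz, folds to fs − 32.5 kHz = 0.9 kHz.
64.7 kHz mod fs = 31.3 kHz.
31.3 kHz > fs/2 = 16.7 kHz, folds to fs − 31.3 kHz = 2.1 kHz.
35.5 kHz mod fs = 2.1 kHz.
2.1 kHz ≤ fs/2 = 16.7 kHz, appears at 2.1 kHz.
35.5 kHz and 64.7 kHz both map to 2.1 kHz.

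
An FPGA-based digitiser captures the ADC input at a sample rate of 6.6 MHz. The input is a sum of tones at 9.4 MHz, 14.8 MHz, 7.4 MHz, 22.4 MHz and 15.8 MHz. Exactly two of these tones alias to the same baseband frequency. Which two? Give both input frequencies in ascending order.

fs/2 = 3.3 MHz.
9.4 MHz mod fs = 2.8 MHz.
2.8 MHz ≤ fs/2 = 3.3 MHz, appears at 2.8 MHz.
14.8 MHz mod fs = 1.6 MHz.
1.6 MHz ≤ fs/2 = 3.3 MHz, appears at 1.6 MHz.
7.4 MHz mod fs = 0.8 MHz.
0.8 MHz ≤ fs/2 = 3.3 MHz, appears at 0.8 MHz.
22.4 MHz mod fs = 2.6 MHz.
2.6 MHz ≤ fs/2 = 3.3 MHz, appears at 2.6 MHz.
15.8 MHz mod fs = 2.6 MHz.
2.6 MHz ≤ fs/2 = 3.3 MHz, appears at 2.6 MHz.
15.8 MHz and 22.4 MHz both map to 2.6 MHz.

15.8 MHz, 22.4 MHz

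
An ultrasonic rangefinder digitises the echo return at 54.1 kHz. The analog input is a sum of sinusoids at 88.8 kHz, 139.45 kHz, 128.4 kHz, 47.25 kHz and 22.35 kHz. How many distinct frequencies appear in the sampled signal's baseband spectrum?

fs/2 = 27.05 kHz.
88.8 kHz mod fs = 34.7 kHz.
34.7 kHz > fs/2 = 27.05 kHz, folds to fs − 34.7 kHz = 19.4 kHz.
139.45 kHz mod fs = 31.25 kHz.
31.25 kHz > fs/2 = 27.05 kHz, folds to fs − 31.25 kHz = 22.85 kHz.
128.4 kHz mod fs = 20.2 kHz.
20.2 kHz ≤ fs/2 = 27.05 kHz, appears at 20.2 kHz.
47.25 kHz > fs/2 = 27.05 kHz, folds to fs − 47.25 kHz = 6.85 kHz.
22.35 kHz ≤ fs/2 = 27.05 kHz, passes unchanged.
Distinct values: {6.85 kHz, 19.4 kHz, 20.2 kHz, 22.35 kHz, 22.85 kHz} → 5.

5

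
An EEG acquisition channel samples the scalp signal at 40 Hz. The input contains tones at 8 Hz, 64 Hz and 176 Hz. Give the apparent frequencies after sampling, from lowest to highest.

fs/2 = 20 Hz.
8 Hz ≤ fs/2 = 20 Hz, passes unchanged.
64 Hz mod fs = 24 Hz.
24 Hz > fs/2 = 20 Hz, folds to fs − 24 Hz = 16 Hz.
176 Hz mod fs = 16 Hz.
16 Hz ≤ fs/2 = 20 Hz, appears at 16 Hz.
Distinct values: {8 Hz, 16 Hz}.

8 Hz, 16 Hz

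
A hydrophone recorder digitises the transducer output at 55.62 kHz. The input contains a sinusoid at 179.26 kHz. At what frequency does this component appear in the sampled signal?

179.26 kHz mod fs = 12.4 kHz.
12.4 kHz ≤ fs/2 = 27.81 kHz, appears at 12.4 kHz.

12.4 kHz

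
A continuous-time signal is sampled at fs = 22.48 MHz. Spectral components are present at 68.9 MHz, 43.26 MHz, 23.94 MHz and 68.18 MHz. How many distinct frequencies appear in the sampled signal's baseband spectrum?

fs/2 = 11.24 MHz.
68.9 MHz mod fs = 1.46 MHz.
1.46 MHz ≤ fs/2 = 11.24 MHz, appears at 1.46 MHz.
43.26 MHz mod fs = 20.78 MHz.
20.78 MHz > fs/2 = 11.24 MHz, folds to fs − 20.78 MHz = 1.7 MHz.
23.94 MHz mod fs = 1.46 MHz.
1.46 MHz ≤ fs/2 = 11.24 MHz, appears at 1.46 MHz.
68.18 MHz mod fs = 0.74 MHz.
0.74 MHz ≤ fs/2 = 11.24 MHz, appears at 0.74 MHz.
Distinct values: {0.74 MHz, 1.46 MHz, 1.7 MHz} → 3.

3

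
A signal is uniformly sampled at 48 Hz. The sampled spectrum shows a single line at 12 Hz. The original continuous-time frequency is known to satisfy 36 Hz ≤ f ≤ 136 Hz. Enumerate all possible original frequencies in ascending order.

Frequencies that alias to 12 Hz are k·fs ± 12 Hz for integer k ≥ 0.
k=0: 12 Hz.
k=1: 36 Hz, 60 Hz.
k=2: 84 Hz, 108 Hz.
k=3: 132 Hz, 156 Hz.
k=4: 180 Hz, 204 Hz.
Within [36 Hz, 136 Hz]: 36 Hz, 60 Hz, 84 Hz, 108 Hz, 132 Hz.

36 Hz, 60 Hz, 84 Hz, 108 Hz, 132 Hz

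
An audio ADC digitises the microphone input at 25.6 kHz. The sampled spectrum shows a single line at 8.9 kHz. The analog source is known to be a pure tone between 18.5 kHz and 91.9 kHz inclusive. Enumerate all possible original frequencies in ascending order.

34.5 kHz, 42.3 kHz, 60.1 kHz, 67.9 kHz, 85.7 kHz

Frequencies that alias to 8.9 kHz are k·fs ± 8.9 kHz for integer k ≥ 0.
k=0: 8.9 kHz.
k=1: 16.7 kHz, 34.5 kHz.
k=2: 42.3 kHz, 60.1 kHz.
k=3: 67.9 kHz, 85.7 kHz.
k=4: 93.5 kHz, 111.3 kHz.
Within [18.5 kHz, 91.9 kHz]: 34.5 kHz, 42.3 kHz, 60.1 kHz, 67.9 kHz, 85.7 kHz.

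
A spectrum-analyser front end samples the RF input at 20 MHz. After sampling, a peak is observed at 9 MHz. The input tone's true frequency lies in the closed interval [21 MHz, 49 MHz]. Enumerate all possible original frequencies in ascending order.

Frequencies that alias to 9 MHz are k·fs ± 9 MHz for integer k ≥ 0.
k=0: 9 MHz.
k=1: 11 MHz, 29 MHz.
k=2: 31 MHz, 49 MHz.
k=3: 51 MHz, 69 MHz.
Within [21 MHz, 49 MHz]: 29 MHz, 31 MHz, 49 MHz.

29 MHz, 31 MHz, 49 MHz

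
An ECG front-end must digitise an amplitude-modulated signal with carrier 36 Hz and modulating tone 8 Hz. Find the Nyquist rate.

AM sidebands sit at fc ± fm = 28 Hz and 44 Hz.
Highest-frequency component: 44 Hz.
Nyquist rate = 2 × 44 Hz = 88 Hz.

88 Hz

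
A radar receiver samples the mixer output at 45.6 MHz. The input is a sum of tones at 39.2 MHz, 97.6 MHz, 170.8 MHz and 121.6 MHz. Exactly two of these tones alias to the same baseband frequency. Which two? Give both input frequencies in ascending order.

fs/2 = 22.8 MHz.
39.2 MHz > fs/2 = 22.8 MHz, folds to fs − 39.2 MHz = 6.4 MHz.
97.6 MHz mod fs = 6.4 MHz.
6.4 MHz ≤ fs/2 = 22.8 MHz, appears at 6.4 MHz.
170.8 MHz mod fs = 34 MHz.
34 MHz > fs/2 = 22.8 MHz, folds to fs − 34 MHz = 11.6 MHz.
121.6 MHz mod fs = 30.4 MHz.
30.4 MHz > fs/2 = 22.8 MHz, folds to fs − 30.4 MHz = 15.2 MHz.
39.2 MHz and 97.6 MHz both map to 6.4 MHz.

39.2 MHz, 97.6 MHz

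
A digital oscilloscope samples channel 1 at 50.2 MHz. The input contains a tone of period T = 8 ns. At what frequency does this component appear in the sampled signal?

T = 8 ns → f = 1/T = 125 MHz.
125 MHz mod fs = 24.6 MHz.
24.6 MHz ≤ fs/2 = 25.1 MHz, appears at 24.6 MHz.

24.6 MHz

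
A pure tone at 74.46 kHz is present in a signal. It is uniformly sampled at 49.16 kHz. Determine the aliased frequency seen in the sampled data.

74.46 kHz mod fs = 25.3 kHz.
25.3 kHz > fs/2 = 24.58 kHz, folds to fs − 25.3 kHz = 23.86 kHz.

23.86 kHz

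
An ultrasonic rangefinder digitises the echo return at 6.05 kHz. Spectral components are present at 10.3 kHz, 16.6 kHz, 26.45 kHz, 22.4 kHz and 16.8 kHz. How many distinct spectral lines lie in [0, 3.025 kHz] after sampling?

fs/2 = 3.025 kHz.
10.3 kHz mod fs = 4.25 kHz.
4.25 kHz > fs/2 = 3.025 kHz, folds to fs − 4.25 kHz = 1.8 kHz.
16.6 kHz mod fs = 4.5 kHz.
4.5 kHz > fs/2 = 3.025 kHz, folds to fs − 4.5 kHz = 1.55 kHz.
26.45 kHz mod fs = 2.25 kHz.
2.25 kHz ≤ fs/2 = 3.025 kHz, appears at 2.25 kHz.
22.4 kHz mod fs = 4.25 kHz.
4.25 kHz > fs/2 = 3.025 kHz, folds to fs − 4.25 kHz = 1.8 kHz.
16.8 kHz mod fs = 4.7 kHz.
4.7 kHz > fs/2 = 3.025 kHz, folds to fs − 4.7 kHz = 1.35 kHz.
Distinct values: {1.35 kHz, 1.55 kHz, 1.8 kHz, 2.25 kHz} → 4.

4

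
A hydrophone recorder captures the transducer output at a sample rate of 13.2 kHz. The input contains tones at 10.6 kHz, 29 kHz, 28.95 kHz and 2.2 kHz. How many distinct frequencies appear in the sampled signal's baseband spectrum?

fs/2 = 6.6 kHz.
10.6 kHz > fs/2 = 6.6 kHz, folds to fs − 10.6 kHz = 2.6 kHz.
29 kHz mod fs = 2.6 kHz.
2.6 kHz ≤ fs/2 = 6.6 kHz, appears at 2.6 kHz.
28.95 kHz mod fs = 2.55 kHz.
2.55 kHz ≤ fs/2 = 6.6 kHz, appears at 2.55 kHz.
2.2 kHz ≤ fs/2 = 6.6 kHz, passes unchanged.
Distinct values: {2.2 kHz, 2.55 kHz, 2.6 kHz} → 3.

3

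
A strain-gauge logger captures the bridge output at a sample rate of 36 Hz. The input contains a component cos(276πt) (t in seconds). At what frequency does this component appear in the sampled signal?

ω = 276π rad/s → f = ω/(2π) = 138 Hz.
138 Hz mod fs = 30 Hz.
30 Hz > fs/2 = 18 Hz, folds to fs − 30 Hz = 6 Hz.

6 Hz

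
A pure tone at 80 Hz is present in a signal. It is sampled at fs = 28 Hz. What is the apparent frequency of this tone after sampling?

80 Hz mod fs = 24 Hz.
24 Hz > fs/2 = 14 Hz, folds to fs − 24 Hz = 4 Hz.

4 Hz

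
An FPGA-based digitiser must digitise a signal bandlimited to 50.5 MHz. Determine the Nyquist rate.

101 MHz

Nyquist rate = 2 × 50.5 MHz = 101 MHz.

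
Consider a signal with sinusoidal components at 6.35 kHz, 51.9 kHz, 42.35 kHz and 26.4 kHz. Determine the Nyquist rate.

Highest-frequency component: 51.9 kHz.
Nyquist rate = 2 × 51.9 kHz = 103.8 kHz.

103.8 kHz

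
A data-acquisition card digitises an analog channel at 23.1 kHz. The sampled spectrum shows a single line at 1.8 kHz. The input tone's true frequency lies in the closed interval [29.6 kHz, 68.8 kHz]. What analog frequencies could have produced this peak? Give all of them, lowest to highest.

44.4 kHz, 48 kHz, 67.5 kHz

Frequencies that alias to 1.8 kHz are k·fs ± 1.8 kHz for integer k ≥ 0.
k=0: 1.8 kHz.
k=1: 21.3 kHz, 24.9 kHz.
k=2: 44.4 kHz, 48 kHz.
k=3: 67.5 kHz, 71.1 kHz.
k=4: 90.6 kHz, 94.2 kHz.
Within [29.6 kHz, 68.8 kHz]: 44.4 kHz, 48 kHz, 67.5 kHz.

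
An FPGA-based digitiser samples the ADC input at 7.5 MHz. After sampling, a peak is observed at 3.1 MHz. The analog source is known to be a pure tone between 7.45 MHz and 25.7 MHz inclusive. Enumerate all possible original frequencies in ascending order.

10.6 MHz, 11.9 MHz, 18.1 MHz, 19.4 MHz, 25.6 MHz

Frequencies that alias to 3.1 MHz are k·fs ± 3.1 MHz for integer k ≥ 0.
k=0: 3.1 MHz.
k=1: 4.4 MHz, 10.6 MHz.
k=2: 11.9 MHz, 18.1 MHz.
k=3: 19.4 MHz, 25.6 MHz.
k=4: 26.9 MHz, 33.1 MHz.
Within [7.45 MHz, 25.7 MHz]: 10.6 MHz, 11.9 MHz, 18.1 MHz, 19.4 MHz, 25.6 MHz.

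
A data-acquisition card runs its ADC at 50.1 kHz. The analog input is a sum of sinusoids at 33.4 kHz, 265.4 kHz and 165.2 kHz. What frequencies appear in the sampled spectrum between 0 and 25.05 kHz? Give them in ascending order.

14.9 kHz, 16.7 kHz

fs/2 = 25.05 kHz.
33.4 kHz > fs/2 = 25.05 kHz, folds to fs − 33.4 kHz = 16.7 kHz.
265.4 kHz mod fs = 14.9 kHz.
14.9 kHz ≤ fs/2 = 25.05 kHz, appears at 14.9 kHz.
165.2 kHz mod fs = 14.9 kHz.
14.9 kHz ≤ fs/2 = 25.05 kHz, appears at 14.9 kHz.
Distinct values: {14.9 kHz, 16.7 kHz}.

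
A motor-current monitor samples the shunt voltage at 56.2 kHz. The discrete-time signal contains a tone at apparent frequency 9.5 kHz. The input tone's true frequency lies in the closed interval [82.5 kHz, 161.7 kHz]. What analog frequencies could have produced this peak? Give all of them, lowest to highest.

Frequencies that alias to 9.5 kHz are k·fs ± 9.5 kHz for integer k ≥ 0.
k=0: 9.5 kHz.
k=1: 46.7 kHz, 65.7 kHz.
k=2: 102.9 kHz, 121.9 kHz.
k=3: 159.1 kHz, 178.1 kHz.
k=4: 215.3 kHz, 234.3 kHz.
Within [82.5 kHz, 161.7 kHz]: 102.9 kHz, 121.9 kHz, 159.1 kHz.

102.9 kHz, 121.9 kHz, 159.1 kHz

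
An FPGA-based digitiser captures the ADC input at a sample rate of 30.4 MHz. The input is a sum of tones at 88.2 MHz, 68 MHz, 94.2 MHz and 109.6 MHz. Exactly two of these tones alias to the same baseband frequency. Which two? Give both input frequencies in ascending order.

88.2 MHz, 94.2 MHz

fs/2 = 15.2 MHz.
88.2 MHz mod fs = 27.4 MHz.
27.4 MHz > fs/2 = 15.2 MHz, folds to fs − 27.4 MHz = 3 MHz.
68 MHz mod fs = 7.2 MHz.
7.2 MHz ≤ fs/2 = 15.2 MHz, appears at 7.2 MHz.
94.2 MHz mod fs = 3 MHz.
3 MHz ≤ fs/2 = 15.2 MHz, appears at 3 MHz.
109.6 MHz mod fs = 18.4 MHz.
18.4 MHz > fs/2 = 15.2 MHz, folds to fs − 18.4 MHz = 12 MHz.
88.2 MHz and 94.2 MHz both map to 3 MHz.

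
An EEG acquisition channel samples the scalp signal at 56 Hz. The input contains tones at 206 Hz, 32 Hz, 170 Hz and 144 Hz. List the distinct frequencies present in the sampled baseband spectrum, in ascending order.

fs/2 = 28 Hz.
206 Hz mod fs = 38 Hz.
38 Hz > fs/2 = 28 Hz, folds to fs − 38 Hz = 18 Hz.
32 Hz > fs/2 = 28 Hz, folds to fs − 32 Hz = 24 Hz.
170 Hz mod fs = 2 Hz.
2 Hz ≤ fs/2 = 28 Hz, appears at 2 Hz.
144 Hz mod fs = 32 Hz.
32 Hz > fs/2 = 28 Hz, folds to fs − 32 Hz = 24 Hz.
Distinct values: {2 Hz, 18 Hz, 24 Hz}.

2 Hz, 18 Hz, 24 Hz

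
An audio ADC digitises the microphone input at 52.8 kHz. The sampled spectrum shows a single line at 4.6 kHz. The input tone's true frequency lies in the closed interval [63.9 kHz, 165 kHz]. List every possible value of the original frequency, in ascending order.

Frequencies that alias to 4.6 kHz are k·fs ± 4.6 kHz for integer k ≥ 0.
k=0: 4.6 kHz.
k=1: 48.2 kHz, 57.4 kHz.
k=2: 101 kHz, 110.2 kHz.
k=3: 153.8 kHz, 163 kHz.
k=4: 206.6 kHz, 215.8 kHz.
Within [63.9 kHz, 165 kHz]: 101 kHz, 110.2 kHz, 153.8 kHz, 163 kHz.

101 kHz, 110.2 kHz, 153.8 kHz, 163 kHz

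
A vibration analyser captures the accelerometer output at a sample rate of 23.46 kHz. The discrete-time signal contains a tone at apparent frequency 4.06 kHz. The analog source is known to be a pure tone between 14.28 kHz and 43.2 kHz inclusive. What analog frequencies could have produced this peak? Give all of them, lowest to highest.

19.4 kHz, 27.52 kHz, 42.86 kHz

Frequencies that alias to 4.06 kHz are k·fs ± 4.06 kHz for integer k ≥ 0.
k=0: 4.06 kHz.
k=1: 19.4 kHz, 27.52 kHz.
k=2: 42.86 kHz, 50.98 kHz.
k=3: 66.32 kHz, 74.44 kHz.
Within [14.28 kHz, 43.2 kHz]: 19.4 kHz, 27.52 kHz, 42.86 kHz.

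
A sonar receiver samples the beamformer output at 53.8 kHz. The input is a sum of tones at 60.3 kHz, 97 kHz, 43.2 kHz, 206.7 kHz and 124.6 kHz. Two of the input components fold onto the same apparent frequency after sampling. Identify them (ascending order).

43.2 kHz, 97 kHz

fs/2 = 26.9 kHz.
60.3 kHz mod fs = 6.5 kHz.
6.5 kHz ≤ fs/2 = 26.9 kHz, appears at 6.5 kHz.
97 kHz mod fs = 43.2 kHz.
43.2 kHz > fs/2 = 26.9 kHz, folds to fs − 43.2 kHz = 10.6 kHz.
43.2 kHz > fs/2 = 26.9 kHz, folds to fs − 43.2 kHz = 10.6 kHz.
206.7 kHz mod fs = 45.3 kHz.
45.3 kHz > fs/2 = 26.9 kHz, folds to fs − 45.3 kHz = 8.5 kHz.
124.6 kHz mod fs = 17 kHz.
17 kHz ≤ fs/2 = 26.9 kHz, appears at 17 kHz.
43.2 kHz and 97 kHz both map to 10.6 kHz.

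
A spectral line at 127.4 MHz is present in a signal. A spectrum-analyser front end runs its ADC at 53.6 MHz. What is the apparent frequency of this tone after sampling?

127.4 MHz mod fs = 20.2 MHz.
20.2 MHz ≤ fs/2 = 26.8 MHz, appears at 20.2 MHz.

20.2 MHz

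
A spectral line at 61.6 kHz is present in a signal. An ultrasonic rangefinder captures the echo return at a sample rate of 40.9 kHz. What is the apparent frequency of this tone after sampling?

61.6 kHz mod fs = 20.7 kHz.
20.7 kHz > fs/2 = 20.45 kHz, folds to fs − 20.7 kHz = 20.2 kHz.

20.2 kHz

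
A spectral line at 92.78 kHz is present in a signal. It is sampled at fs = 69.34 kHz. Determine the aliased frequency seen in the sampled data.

23.44 kHz

92.78 kHz mod fs = 23.44 kHz.
23.44 kHz ≤ fs/2 = 34.67 kHz, appears at 23.44 kHz.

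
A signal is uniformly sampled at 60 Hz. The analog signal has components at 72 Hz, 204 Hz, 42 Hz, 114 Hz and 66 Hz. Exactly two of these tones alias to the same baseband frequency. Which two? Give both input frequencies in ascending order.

66 Hz, 114 Hz

fs/2 = 30 Hz.
72 Hz mod fs = 12 Hz.
12 Hz ≤ fs/2 = 30 Hz, appears at 12 Hz.
204 Hz mod fs = 24 Hz.
24 Hz ≤ fs/2 = 30 Hz, appears at 24 Hz.
42 Hz > fs/2 = 30 Hz, folds to fs − 42 Hz = 18 Hz.
114 Hz mod fs = 54 Hz.
54 Hz > fs/2 = 30 Hz, folds to fs − 54 Hz = 6 Hz.
66 Hz mod fs = 6 Hz.
6 Hz ≤ fs/2 = 30 Hz, appears at 6 Hz.
66 Hz and 114 Hz both map to 6 Hz.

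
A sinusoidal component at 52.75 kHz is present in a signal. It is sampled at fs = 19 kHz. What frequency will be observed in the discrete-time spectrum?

52.75 kHz mod fs = 14.75 kHz.
14.75 kHz > fs/2 = 9.5 kHz, folds to fs − 14.75 kHz = 4.25 kHz.

4.25 kHz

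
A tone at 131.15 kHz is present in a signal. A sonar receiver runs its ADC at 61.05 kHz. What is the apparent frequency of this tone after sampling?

131.15 kHz mod fs = 9.05 kHz.
9.05 kHz ≤ fs/2 = 30.525 kHz, appears at 9.05 kHz.

9.05 kHz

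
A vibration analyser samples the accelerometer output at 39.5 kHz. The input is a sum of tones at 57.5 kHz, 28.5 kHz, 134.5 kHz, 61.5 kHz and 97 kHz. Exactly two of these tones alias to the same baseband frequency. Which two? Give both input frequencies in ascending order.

fs/2 = 19.75 kHz.
57.5 kHz mod fs = 18 kHz.
18 kHz ≤ fs/2 = 19.75 kHz, appears at 18 kHz.
28.5 kHz > fs/2 = 19.75 kHz, folds to fs − 28.5 kHz = 11 kHz.
134.5 kHz mod fs = 16 kHz.
16 kHz ≤ fs/2 = 19.75 kHz, appears at 16 kHz.
61.5 kHz mod fs = 22 kHz.
22 kHz > fs/2 = 19.75 kHz, folds to fs − 22 kHz = 17.5 kHz.
97 kHz mod fs = 18 kHz.
18 kHz ≤ fs/2 = 19.75 kHz, appears at 18 kHz.
57.5 kHz and 97 kHz both map to 18 kHz.

57.5 kHz, 97 kHz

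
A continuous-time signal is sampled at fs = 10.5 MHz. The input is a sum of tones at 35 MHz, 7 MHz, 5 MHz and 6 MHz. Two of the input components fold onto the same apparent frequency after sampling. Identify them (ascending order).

fs/2 = 5.25 MHz.
35 MHz mod fs = 3.5 MHz.
3.5 MHz ≤ fs/2 = 5.25 MHz, appears at 3.5 MHz.
7 MHz > fs/2 = 5.25 MHz, folds to fs − 7 MHz = 3.5 MHz.
5 MHz ≤ fs/2 = 5.25 MHz, passes unchanged.
6 MHz > fs/2 = 5.25 MHz, folds to fs − 6 MHz = 4.5 MHz.
7 MHz and 35 MHz both map to 3.5 MHz.

7 MHz, 35 MHz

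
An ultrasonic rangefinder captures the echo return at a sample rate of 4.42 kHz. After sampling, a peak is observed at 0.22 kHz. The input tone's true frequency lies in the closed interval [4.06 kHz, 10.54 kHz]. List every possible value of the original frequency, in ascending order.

Frequencies that alias to 0.22 kHz are k·fs ± 0.22 kHz for integer k ≥ 0.
k=0: 0.22 kHz.
k=1: 4.2 kHz, 4.64 kHz.
k=2: 8.62 kHz, 9.06 kHz.
k=3: 13.04 kHz, 13.48 kHz.
Within [4.06 kHz, 10.54 kHz]: 4.2 kHz, 4.64 kHz, 8.62 kHz, 9.06 kHz.

4.2 kHz, 4.64 kHz, 8.62 kHz, 9.06 kHz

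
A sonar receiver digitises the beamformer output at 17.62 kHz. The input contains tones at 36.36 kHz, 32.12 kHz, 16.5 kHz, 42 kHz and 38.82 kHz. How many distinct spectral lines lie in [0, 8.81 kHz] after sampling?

fs/2 = 8.81 kHz.
36.36 kHz mod fs = 1.12 kHz.
1.12 kHz ≤ fs/2 = 8.81 kHz, appears at 1.12 kHz.
32.12 kHz mod fs = 14.5 kHz.
14.5 kHz > fs/2 = 8.81 kHz, folds to fs − 14.5 kHz = 3.12 kHz.
16.5 kHz > fs/2 = 8.81 kHz, folds to fs − 16.5 kHz = 1.12 kHz.
42 kHz mod fs = 6.76 kHz.
6.76 kHz ≤ fs/2 = 8.81 kHz, appears at 6.76 kHz.
38.82 kHz mod fs = 3.58 kHz.
3.58 kHz ≤ fs/2 = 8.81 kHz, appears at 3.58 kHz.
Distinct values: {1.12 kHz, 3.12 kHz, 3.58 kHz, 6.76 kHz} → 4.

4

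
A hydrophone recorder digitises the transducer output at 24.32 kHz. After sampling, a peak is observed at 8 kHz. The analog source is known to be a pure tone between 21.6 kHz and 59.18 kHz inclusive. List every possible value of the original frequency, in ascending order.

Frequencies that alias to 8 kHz are k·fs ± 8 kHz for integer k ≥ 0.
k=0: 8 kHz.
k=1: 16.32 kHz, 32.32 kHz.
k=2: 40.64 kHz, 56.64 kHz.
k=3: 64.96 kHz, 80.96 kHz.
Within [21.6 kHz, 59.18 kHz]: 32.32 kHz, 40.64 kHz, 56.64 kHz.

32.32 kHz, 40.64 kHz, 56.64 kHz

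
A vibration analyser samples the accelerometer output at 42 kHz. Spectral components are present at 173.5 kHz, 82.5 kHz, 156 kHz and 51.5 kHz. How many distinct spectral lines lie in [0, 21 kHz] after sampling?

fs/2 = 21 kHz.
173.5 kHz mod fs = 5.5 kHz.
5.5 kHz ≤ fs/2 = 21 kHz, appears at 5.5 kHz.
82.5 kHz mod fs = 40.5 kHz.
40.5 kHz > fs/2 = 21 kHz, folds to fs − 40.5 kHz = 1.5 kHz.
156 kHz mod fs = 30 kHz.
30 kHz > fs/2 = 21 kHz, folds to fs − 30 kHz = 12 kHz.
51.5 kHz mod fs = 9.5 kHz.
9.5 kHz ≤ fs/2 = 21 kHz, appears at 9.5 kHz.
Distinct values: {1.5 kHz, 5.5 kHz, 9.5 kHz, 12 kHz} → 4.

4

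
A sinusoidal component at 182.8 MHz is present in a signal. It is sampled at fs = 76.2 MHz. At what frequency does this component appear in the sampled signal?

30.4 MHz

182.8 MHz mod fs = 30.4 MHz.
30.4 MHz ≤ fs/2 = 38.1 MHz, appears at 30.4 MHz.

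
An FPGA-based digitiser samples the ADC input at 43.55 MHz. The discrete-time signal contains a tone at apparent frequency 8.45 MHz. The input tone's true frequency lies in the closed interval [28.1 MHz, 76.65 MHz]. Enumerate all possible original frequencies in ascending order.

Frequencies that alias to 8.45 MHz are k·fs ± 8.45 MHz for integer k ≥ 0.
k=0: 8.45 MHz.
k=1: 35.1 MHz, 52 MHz.
k=2: 78.65 MHz, 95.55 MHz.
Within [28.1 MHz, 76.65 MHz]: 35.1 MHz, 52 MHz.

35.1 MHz, 52 MHz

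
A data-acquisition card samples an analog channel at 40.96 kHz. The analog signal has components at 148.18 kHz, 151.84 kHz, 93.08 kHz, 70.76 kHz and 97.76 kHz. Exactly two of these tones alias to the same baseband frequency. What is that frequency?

fs/2 = 20.48 kHz.
148.18 kHz mod fs = 25.3 kHz.
25.3 kHz > fs/2 = 20.48 kHz, folds to fs − 25.3 kHz = 15.66 kHz.
151.84 kHz mod fs = 28.96 kHz.
28.96 kHz > fs/2 = 20.48 kHz, folds to fs − 28.96 kHz = 12 kHz.
93.08 kHz mod fs = 11.16 kHz.
11.16 kHz ≤ fs/2 = 20.48 kHz, appears at 11.16 kHz.
70.76 kHz mod fs = 29.8 kHz.
29.8 kHz > fs/2 = 20.48 kHz, folds to fs − 29.8 kHz = 11.16 kHz.
97.76 kHz mod fs = 15.84 kHz.
15.84 kHz ≤ fs/2 = 20.48 kHz, appears at 15.84 kHz.
70.76 kHz and 93.08 kHz both map to 11.16 kHz.

11.16 kHz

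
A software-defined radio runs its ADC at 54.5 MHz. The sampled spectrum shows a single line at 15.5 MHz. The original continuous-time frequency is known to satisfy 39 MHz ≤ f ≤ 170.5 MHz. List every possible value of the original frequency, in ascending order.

39 MHz, 70 MHz, 93.5 MHz, 124.5 MHz, 148 MHz

Frequencies that alias to 15.5 MHz are k·fs ± 15.5 MHz for integer k ≥ 0.
k=0: 15.5 MHz.
k=1: 39 MHz, 70 MHz.
k=2: 93.5 MHz, 124.5 MHz.
k=3: 148 MHz, 179 MHz.
k=4: 202.5 MHz, 233.5 MHz.
Within [39 MHz, 170.5 MHz]: 39 MHz, 70 MHz, 93.5 MHz, 124.5 MHz, 148 MHz.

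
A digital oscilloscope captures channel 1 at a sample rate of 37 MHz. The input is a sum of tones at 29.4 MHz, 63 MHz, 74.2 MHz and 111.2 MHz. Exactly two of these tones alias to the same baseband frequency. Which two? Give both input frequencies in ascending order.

74.2 MHz, 111.2 MHz

fs/2 = 18.5 MHz.
29.4 MHz > fs/2 = 18.5 MHz, folds to fs − 29.4 MHz = 7.6 MHz.
63 MHz mod fs = 26 MHz.
26 MHz > fs/2 = 18.5 MHz, folds to fs − 26 MHz = 11 MHz.
74.2 MHz mod fs = 0.2 MHz.
0.2 MHz ≤ fs/2 = 18.5 MHz, appears at 0.2 MHz.
111.2 MHz mod fs = 0.2 MHz.
0.2 MHz ≤ fs/2 = 18.5 MHz, appears at 0.2 MHz.
74.2 MHz and 111.2 MHz both map to 0.2 MHz.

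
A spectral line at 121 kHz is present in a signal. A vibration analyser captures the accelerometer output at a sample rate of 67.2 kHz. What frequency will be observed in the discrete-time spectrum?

121 kHz mod fs = 53.8 kHz.
53.8 kHz > fs/2 = 33.6 kHz, folds to fs − 53.8 kHz = 13.4 kHz.

13.4 kHz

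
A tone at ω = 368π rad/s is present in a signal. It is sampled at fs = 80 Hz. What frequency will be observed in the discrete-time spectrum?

ω = 368π rad/s → f = ω/(2π) = 184 Hz.
184 Hz mod fs = 24 Hz.
24 Hz ≤ fs/2 = 40 Hz, appears at 24 Hz.

24 Hz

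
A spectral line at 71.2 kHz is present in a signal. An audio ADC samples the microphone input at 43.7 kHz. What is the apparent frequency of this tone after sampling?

71.2 kHz mod fs = 27.5 kHz.
27.5 kHz > fs/2 = 21.85 kHz, folds to fs − 27.5 kHz = 16.2 kHz.

16.2 kHz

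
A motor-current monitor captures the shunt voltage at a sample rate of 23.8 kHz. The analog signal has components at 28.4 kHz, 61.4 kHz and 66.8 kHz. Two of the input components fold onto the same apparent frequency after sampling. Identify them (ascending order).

28.4 kHz, 66.8 kHz

fs/2 = 11.9 kHz.
28.4 kHz mod fs = 4.6 kHz.
4.6 kHz ≤ fs/2 = 11.9 kHz, appears at 4.6 kHz.
61.4 kHz mod fs = 13.8 kHz.
13.8 kHz > fs/2 = 11.9 kHz, folds to fs − 13.8 kHz = 10 kHz.
66.8 kHz mod fs = 19.2 kHz.
19.2 kHz > fs/2 = 11.9 kHz, folds to fs − 19.2 kHz = 4.6 kHz.
28.4 kHz and 66.8 kHz both map to 4.6 kHz.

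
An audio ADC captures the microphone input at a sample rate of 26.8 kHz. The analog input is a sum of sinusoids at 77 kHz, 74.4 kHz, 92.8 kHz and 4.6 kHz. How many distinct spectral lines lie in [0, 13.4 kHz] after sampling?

4

fs/2 = 13.4 kHz.
77 kHz mod fs = 23.4 kHz.
23.4 kHz > fs/2 = 13.4 kHz, folds to fs − 23.4 kHz = 3.4 kHz.
74.4 kHz mod fs = 20.8 kHz.
20.8 kHz > fs/2 = 13.4 kHz, folds to fs − 20.8 kHz = 6 kHz.
92.8 kHz mod fs = 12.4 kHz.
12.4 kHz ≤ fs/2 = 13.4 kHz, appears at 12.4 kHz.
4.6 kHz ≤ fs/2 = 13.4 kHz, passes unchanged.
Distinct values: {3.4 kHz, 4.6 kHz, 6 kHz, 12.4 kHz} → 4.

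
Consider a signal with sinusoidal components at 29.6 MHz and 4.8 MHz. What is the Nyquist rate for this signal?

Highest-frequency component: 29.6 MHz.
Nyquist rate = 2 × 29.6 MHz = 59.2 MHz.

59.2 MHz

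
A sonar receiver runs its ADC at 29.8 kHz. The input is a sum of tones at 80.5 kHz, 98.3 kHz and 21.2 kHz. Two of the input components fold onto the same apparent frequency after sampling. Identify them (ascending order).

fs/2 = 14.9 kHz.
80.5 kHz mod fs = 20.9 kHz.
20.9 kHz > fs/2 = 14.9 kHz, folds to fs − 20.9 kHz = 8.9 kHz.
98.3 kHz mod fs = 8.9 kHz.
8.9 kHz ≤ fs/2 = 14.9 kHz, appears at 8.9 kHz.
21.2 kHz > fs/2 = 14.9 kHz, folds to fs − 21.2 kHz = 8.6 kHz.
80.5 kHz and 98.3 kHz both map to 8.9 kHz.

80.5 kHz, 98.3 kHz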